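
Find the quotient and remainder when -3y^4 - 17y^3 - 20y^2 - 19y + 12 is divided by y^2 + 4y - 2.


(-3y^4 - 17y^3 - 20y^2 - 19y + 12) / (y^2 + 4y - 2)
Step 1: -3y^2 * (y^2 + 4y - 2) = -3y^4 - 12y^3 + 6y^2; subtract.
Step 2: -5y * (y^2 + 4y - 2) = -5y^3 - 20y^2 + 10y; subtract.
Step 3: -6 * (y^2 + 4y - 2) = -6y^2 - 24y + 12; subtract.
Quotient: -3y^2 - 5y - 6, Remainder: -5y


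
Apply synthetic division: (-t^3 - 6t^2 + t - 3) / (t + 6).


Synthetic division with c = -6. Coefficients: -1, -6, 1, -3
Bring down -1.
  -1 * -6 = 6; 6 - 6 = 0
  0 * -6 = 0; 0 + 1 = 1
  1 * -6 = -6; -6 - 3 = -9
Quotient: -t^2 + 1, Remainder: -9


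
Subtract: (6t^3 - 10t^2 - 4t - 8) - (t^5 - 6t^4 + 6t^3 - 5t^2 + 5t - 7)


Distribute the minus sign:
  (6t^3 - 10t^2 - 4t - 8)
- (t^5 - 6t^4 + 6t^3 - 5t^2 + 5t - 7)
Negate second polynomial: -t^5 + 6t^4 - 6t^3 + 5t^2 - 5t + 7
Add: -t^5 + 6t^4 - 5t^2 - 9t - 1


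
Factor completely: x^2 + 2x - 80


Roots satisfy r1 + r2 = -b/a = -2 and r1*r2 = c/a = -80.
So r1 = 8, r2 = -10.
x^2 + 2x - 80 = (x - r1)(x - r2) = (x - 8)(x + 10)


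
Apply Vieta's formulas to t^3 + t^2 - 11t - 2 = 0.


Monic cubic t^3+bt^2+ct+d=0: sum=-b, pairwise sum=c, product=-d.
b=1, c=-11, d=-2
r1+r2+r3 = -1
r1r2+r1r3+r2r3 = -11
r1r2r3 = 2


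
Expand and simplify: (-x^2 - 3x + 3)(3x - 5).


Distribute each term of the first polynomial:
  (-x^2)(3x - 5) = -3x^3 + 5x^2
  (-3x)(3x - 5) = -9x^2 + 15x
  (3)(3x - 5) = 9x - 15
Sum: -3x^3 - 4x^2 + 24x - 15


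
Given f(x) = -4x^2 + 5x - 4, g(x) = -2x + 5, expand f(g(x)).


Substitute g(x) into f:
f(g(x)) = -4*(-2x + 5)^2 + 5*(-2x + 5) + (-4)
(-2x + 5)^2 = 4x^2 - 20x + 25
Expand and combine: -16x^2 + 70x - 79


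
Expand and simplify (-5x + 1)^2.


Expand (-5x + 1)^2 by repeated multiplication:
= 25x^2 - 10x + 1


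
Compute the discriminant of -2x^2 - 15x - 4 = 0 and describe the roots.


D = b^2 - 4ac = (-15)^2 - 4(-2)(-4) = 225 - 32 = 193
Since D > 0: two distinct irrational roots


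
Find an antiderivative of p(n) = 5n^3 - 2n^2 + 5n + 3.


Reverse power rule on each term:
  ∫ 5n^3 dn = (5/4)n^4
  ∫ -2n^2 dn = -(2/3)n^3
  ∫ 5n dn = (5/2)n^2
  ∫ 3 dn = 3n
F(n) = (5/4)n^4 - (2/3)n^3 + (5/2)n^2 + 3n + C


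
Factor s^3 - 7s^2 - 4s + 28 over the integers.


Try integer roots (divisors of 28). s=2: p(2)=0.
Divide out (s - 2): quotient is s^2 - 5s - 14.
Factor the quadratic: (s - 7)(s + 2)
Result: (s - 2)(s - 7)(s + 2)


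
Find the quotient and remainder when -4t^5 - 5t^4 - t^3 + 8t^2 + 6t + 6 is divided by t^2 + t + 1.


(-4t^5 - 5t^4 - t^3 + 8t^2 + 6t + 6) / (t^2 + t + 1)
Step 1: -4t^3 * (t^2 + t + 1) = -4t^5 - 4t^4 - 4t^3; subtract.
Step 2: -t^2 * (t^2 + t + 1) = -t^4 - t^3 - t^2; subtract.
Step 3: 4t * (t^2 + t + 1) = 4t^3 + 4t^2 + 4t; subtract.
Step 4: 5 * (t^2 + t + 1) = 5t^2 + 5t + 5; subtract.
Quotient: -4t^3 - t^2 + 4t + 5, Remainder: -3t + 1


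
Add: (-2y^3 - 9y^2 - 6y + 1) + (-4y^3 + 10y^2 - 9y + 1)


Align terms by degree and add:
  -2y^3 - 9y^2 - 6y + 1
  -4y^3 + 10y^2 - 9y + 1
= -6y^3 + y^2 - 15y + 2


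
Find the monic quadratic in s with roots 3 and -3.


p(s) = (s - 3)(s + 3)
Expand: s^2 - 9


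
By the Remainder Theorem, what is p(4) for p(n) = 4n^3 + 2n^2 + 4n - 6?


By the Remainder Theorem, the remainder equals p(4):
  4*(4)^3 = 256
  2*(4)^2 = 32
  4*(4)^1 = 16
  constant: -6
Sum: 256 + 32 + 16 - 6 = 298


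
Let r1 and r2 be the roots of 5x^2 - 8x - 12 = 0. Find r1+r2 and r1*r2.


For ax^2+bx+c=0: sum = -b/a, product = c/a.
a=5, b=-8, c=-12
Sum = -(-8)/5 = 8/5
Product = (-12)/5 = -12/5


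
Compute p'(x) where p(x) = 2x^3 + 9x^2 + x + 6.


Apply the power rule term by term:
  d/dx(2x^3) = 6x^2
  d/dx(9x^2) = 18x
  d/dx(x) = 1
  d/dx(6) = 0
p'(x) = 6x^2 + 18x + 1


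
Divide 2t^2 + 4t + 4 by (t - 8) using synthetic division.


Synthetic division with c = 8. Coefficients: 2, 4, 4
Bring down 2.
  2 * 8 = 16; 16 + 4 = 20
  20 * 8 = 160; 160 + 4 = 164
Quotient: 2t + 20, Remainder: 164


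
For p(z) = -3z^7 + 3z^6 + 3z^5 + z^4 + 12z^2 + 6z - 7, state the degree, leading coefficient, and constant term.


Highest power of z is 7, with coefficient -3. Constant term is -7.
Degree = 7, leading coefficient = -3, constant term = -7


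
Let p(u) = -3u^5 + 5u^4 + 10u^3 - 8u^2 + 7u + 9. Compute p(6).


Using direct substitution:
  -3 * (6)^5 = -23328
  5 * (6)^4 = 6480
  10 * (6)^3 = 2160
  -8 * (6)^2 = -288
  7 * (6)^1 = 42
  constant: 9
Sum = -23328 + 6480 + 2160 - 288 + 42 + 9 = -14925


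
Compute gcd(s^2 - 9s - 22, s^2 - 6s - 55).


Factor each:
  s^2 - 9s - 22 = (s - 11)(s + 2)
  s^2 - 6s - 55 = (s - 11)(s + 5)
Common monic factor: s - 11


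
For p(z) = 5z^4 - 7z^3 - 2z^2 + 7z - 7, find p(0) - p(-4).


p(0) = -7
p(-4) = 1661
p(0) - p(-4) = -7 - 1661 = -1668


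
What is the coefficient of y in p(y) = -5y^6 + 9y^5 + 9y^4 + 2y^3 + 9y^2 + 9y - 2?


Read off the coefficient of y: 9


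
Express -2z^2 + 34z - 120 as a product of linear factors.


Roots satisfy r1 + r2 = -b/a = 17 and r1*r2 = c/a = 60.
So r1 = 12, r2 = 5.
-2z^2 + 34z - 120 = -2(z - r1)(z - r2) = -2(z - 12)(z - 5)


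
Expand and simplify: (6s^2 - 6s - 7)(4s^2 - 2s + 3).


Distribute each term of the first polynomial:
  (6s^2)(4s^2 - 2s + 3) = 24s^4 - 12s^3 + 18s^2
  (-6s)(4s^2 - 2s + 3) = -24s^3 + 12s^2 - 18s
  (-7)(4s^2 - 2s + 3) = -28s^2 + 14s - 21
Sum: 24s^4 - 36s^3 + 2s^2 - 4s - 21


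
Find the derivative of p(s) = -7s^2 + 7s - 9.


Apply the power rule term by term:
  d/ds(-7s^2) = -14s
  d/ds(7s) = 7
  d/ds(-9) = 0
p'(s) = -14s + 7


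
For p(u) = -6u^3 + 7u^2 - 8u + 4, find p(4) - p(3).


p(4) = -300
p(3) = -119
p(4) - p(3) = -300 + 119 = -181


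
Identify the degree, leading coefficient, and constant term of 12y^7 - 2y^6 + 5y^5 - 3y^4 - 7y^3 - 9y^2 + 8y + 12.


Highest power of y is 7, with coefficient 12. Constant term is 12.
Degree = 7, leading coefficient = 12, constant term = 12


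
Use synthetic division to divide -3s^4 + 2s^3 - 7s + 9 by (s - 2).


Synthetic division with c = 2. Coefficients: -3, 2, 0, -7, 9
Bring down -3.
  -3 * 2 = -6; -6 + 2 = -4
  -4 * 2 = -8; -8 + 0 = -8
  -8 * 2 = -16; -16 - 7 = -23
  -23 * 2 = -46; -46 + 9 = -37
Quotient: -3s^3 - 4s^2 - 8s - 23, Remainder: -37


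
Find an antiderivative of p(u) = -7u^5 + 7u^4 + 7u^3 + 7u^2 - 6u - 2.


Reverse power rule on each term:
  ∫ -7u^5 du = -(7/6)u^6
  ∫ 7u^4 du = (7/5)u^5
  ∫ 7u^3 du = (7/4)u^4
  ∫ 7u^2 du = (7/3)u^3
  ∫ -6u du = -3u^2
  ∫ -2 du = -2u
F(u) = -(7/6)u^6 + (7/5)u^5 + (7/4)u^4 + (7/3)u^3 - 3u^2 - 2u + C


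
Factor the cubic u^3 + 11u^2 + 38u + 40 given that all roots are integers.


Try integer roots (divisors of 40). u=-2: p(-2)=0.
Divide out (u + 2): quotient is u^2 + 9u + 20.
Factor the quadratic: (u + 5)(u + 4)
Result: (u + 2)(u + 5)(u + 4)


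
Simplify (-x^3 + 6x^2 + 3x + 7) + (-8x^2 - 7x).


Align terms by degree and add:
  -x^3 + 6x^2 + 3x + 7
  -8x^2 - 7x
= -x^3 - 2x^2 - 4x + 7


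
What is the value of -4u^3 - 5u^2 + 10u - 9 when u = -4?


Using direct substitution:
  -4 * (-4)^3 = 256
  -5 * (-4)^2 = -80
  10 * (-4)^1 = -40
  constant: -9
Sum = 256 - 80 - 40 - 9 = 127


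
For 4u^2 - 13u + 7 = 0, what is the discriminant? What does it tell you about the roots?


D = b^2 - 4ac = (-13)^2 - 4(4)(7) = 169 - 112 = 57
Since D > 0: two distinct irrational roots


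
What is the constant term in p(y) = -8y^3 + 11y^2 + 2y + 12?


Read off the constant term: 12


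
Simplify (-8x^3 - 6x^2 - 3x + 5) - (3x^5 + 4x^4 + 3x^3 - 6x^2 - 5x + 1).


Distribute the minus sign:
  (-8x^3 - 6x^2 - 3x + 5)
- (3x^5 + 4x^4 + 3x^3 - 6x^2 - 5x + 1)
Negate second polynomial: -3x^5 - 4x^4 - 3x^3 + 6x^2 + 5x - 1
Add: -3x^5 - 4x^4 - 11x^3 + 2x + 4


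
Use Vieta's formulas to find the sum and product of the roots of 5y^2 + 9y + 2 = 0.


For ay^2+by+c=0: sum = -b/a, product = c/a.
a=5, b=9, c=2
Sum = -(9)/5 = -9/5
Product = (2)/5 = 2/5


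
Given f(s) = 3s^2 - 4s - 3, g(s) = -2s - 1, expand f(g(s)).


Substitute g(s) into f:
f(g(s)) = 3*(-2s - 1)^2 + (-4)*(-2s - 1) + (-3)
(-2s - 1)^2 = 4s^2 + 4s + 1
Expand and combine: 12s^2 + 20s + 4


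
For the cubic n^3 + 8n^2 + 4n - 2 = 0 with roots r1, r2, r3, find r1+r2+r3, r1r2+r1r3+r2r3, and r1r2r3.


Monic cubic n^3+bn^2+cn+d=0: sum=-b, pairwise sum=c, product=-d.
b=8, c=4, d=-2
r1+r2+r3 = -8
r1r2+r1r3+r2r3 = 4
r1r2r3 = 2


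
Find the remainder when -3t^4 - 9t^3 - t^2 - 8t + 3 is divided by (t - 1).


By the Remainder Theorem, the remainder equals p(1):
  -3*(1)^4 = -3
  -9*(1)^3 = -9
  -1*(1)^2 = -1
  -8*(1)^1 = -8
  constant: 3
Sum: -3 - 9 - 1 - 8 + 3 = -18


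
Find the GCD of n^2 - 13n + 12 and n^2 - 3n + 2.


Factor each:
  n^2 - 13n + 12 = (n - 1)(n - 12)
  n^2 - 3n + 2 = (n - 1)(n - 2)
Common monic factor: n - 1


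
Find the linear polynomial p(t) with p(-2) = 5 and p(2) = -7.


p(t) = mt + b. Using p(-2)=5, p(2)=-7:
m = (5 + 7)/(-2 - 2) = 12/-4 = -3
b = 5 - m*(-2) = 5 - 6 = -1
p(t) = -3t - 1


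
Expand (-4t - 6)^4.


Expand (-4t - 6)^4 by repeated multiplication:
  (-4t - 6)^2 = 16t^2 + 48t + 36
  (-4t - 6)^3 = -64t^3 - 288t^2 - 432t - 216
= 256t^4 + 1536t^3 + 3456t^2 + 3456t + 1296


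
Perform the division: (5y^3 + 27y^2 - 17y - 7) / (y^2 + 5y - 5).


(5y^3 + 27y^2 - 17y - 7) / (y^2 + 5y - 5)
Step 1: 5y * (y^2 + 5y - 5) = 5y^3 + 25y^2 - 25y; subtract.
Step 2: 2 * (y^2 + 5y - 5) = 2y^2 + 10y - 10; subtract.
Quotient: 5y + 2, Remainder: -2y + 3


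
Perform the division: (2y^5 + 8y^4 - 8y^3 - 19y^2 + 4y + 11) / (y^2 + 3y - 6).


(2y^5 + 8y^4 - 8y^3 - 19y^2 + 4y + 11) / (y^2 + 3y - 6)
Step 1: 2y^3 * (y^2 + 3y - 6) = 2y^5 + 6y^4 - 12y^3; subtract.
Step 2: 2y^2 * (y^2 + 3y - 6) = 2y^4 + 6y^3 - 12y^2; subtract.
Step 3: -2y * (y^2 + 3y - 6) = -2y^3 - 6y^2 + 12y; subtract.
Step 4: -1 * (y^2 + 3y - 6) = -y^2 - 3y + 6; subtract.
Quotient: 2y^3 + 2y^2 - 2y - 1, Remainder: -5y + 5


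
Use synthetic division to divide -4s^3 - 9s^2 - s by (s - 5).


Synthetic division with c = 5. Coefficients: -4, -9, -1, 0
Bring down -4.
  -4 * 5 = -20; -20 - 9 = -29
  -29 * 5 = -145; -145 - 1 = -146
  -146 * 5 = -730; -730 + 0 = -730
Quotient: -4s^2 - 29s - 146, Remainder: -730


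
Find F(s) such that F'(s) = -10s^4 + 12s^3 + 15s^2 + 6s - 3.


Reverse power rule on each term:
  ∫ -10s^4 ds = -2s^5
  ∫ 12s^3 ds = 3s^4
  ∫ 15s^2 ds = 5s^3
  ∫ 6s ds = 3s^2
  ∫ -3 ds = -3s
F(s) = -2s^5 + 3s^4 + 5s^3 + 3s^2 - 3s + C


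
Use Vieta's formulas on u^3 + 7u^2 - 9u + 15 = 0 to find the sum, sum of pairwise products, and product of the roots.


Monic cubic u^3+bu^2+cu+d=0: sum=-b, pairwise sum=c, product=-d.
b=7, c=-9, d=15
r1+r2+r3 = -7
r1r2+r1r3+r2r3 = -9
r1r2r3 = -15


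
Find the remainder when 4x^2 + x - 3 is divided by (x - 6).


By the Remainder Theorem, the remainder equals p(6):
  4*(6)^2 = 144
  1*(6)^1 = 6
  constant: -3
Sum: 144 + 6 - 3 = 147


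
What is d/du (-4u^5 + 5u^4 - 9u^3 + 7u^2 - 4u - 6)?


Apply the power rule term by term:
  d/du(-4u^5) = -20u^4
  d/du(5u^4) = 20u^3
  d/du(-9u^3) = -27u^2
  d/du(7u^2) = 14u
  d/du(-4u) = -4
  d/du(-6) = 0
p'(u) = -20u^4 + 20u^3 - 27u^2 + 14u - 4


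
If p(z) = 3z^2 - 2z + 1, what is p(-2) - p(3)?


p(-2) = 17
p(3) = 22
p(-2) - p(3) = 17 - 22 = -5


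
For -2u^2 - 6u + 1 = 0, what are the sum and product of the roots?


For au^2+bu+c=0: sum = -b/a, product = c/a.
a=-2, b=-6, c=1
Sum = -(-6)/-2 = -3
Product = (1)/-2 = -1/2


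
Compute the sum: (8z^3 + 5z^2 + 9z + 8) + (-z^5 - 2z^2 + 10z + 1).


Align terms by degree and add:
  8z^3 + 5z^2 + 9z + 8
  -z^5 - 2z^2 + 10z + 1
= -z^5 + 8z^3 + 3z^2 + 19z + 9


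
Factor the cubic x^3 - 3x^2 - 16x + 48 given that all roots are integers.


Try integer roots (divisors of 48). x=-4: p(-4)=0.
Divide out (x + 4): quotient is x^2 - 7x + 12.
Factor the quadratic: (x - 3)(x - 4)
Result: (x + 4)(x - 3)(x - 4)


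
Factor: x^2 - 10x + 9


Roots satisfy r1 + r2 = -b/a = 10 and r1*r2 = c/a = 9.
So r1 = 9, r2 = 1.
x^2 - 10x + 9 = (x - r1)(x - r2) = (x - 9)(x - 1)


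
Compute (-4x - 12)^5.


Expand (-4x - 12)^5 by repeated multiplication:
  (-4x - 12)^2 = 16x^2 + 96x + 144
  (-4x - 12)^3 = -64x^3 - 576x^2 - 1728x - 1728
  (-4x - 12)^4 = 256x^4 + 3072x^3 + 13824x^2 + 27648x + 20736
= -1024x^5 - 15360x^4 - 92160x^3 - 276480x^2 - 414720x - 248832


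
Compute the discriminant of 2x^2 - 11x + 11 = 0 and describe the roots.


D = b^2 - 4ac = (-11)^2 - 4(2)(11) = 121 - 88 = 33
Since D > 0: two distinct irrational roots


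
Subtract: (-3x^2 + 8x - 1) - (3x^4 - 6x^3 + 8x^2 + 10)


Distribute the minus sign:
  (-3x^2 + 8x - 1)
- (3x^4 - 6x^3 + 8x^2 + 10)
Negate second polynomial: -3x^4 + 6x^3 - 8x^2 - 10
Add: -3x^4 + 6x^3 - 11x^2 + 8x - 11


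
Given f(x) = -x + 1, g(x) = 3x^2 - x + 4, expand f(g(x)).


Substitute g(x) into f:
f(g(x)) = -1*(3x^2 - x + 4) + 1
Expand and combine: -3x^2 + x - 3


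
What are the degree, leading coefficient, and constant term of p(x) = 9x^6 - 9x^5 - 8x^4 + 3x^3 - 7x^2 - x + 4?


Highest power of x is 6, with coefficient 9. Constant term is 4.
Degree = 6, leading coefficient = 9, constant term = 4


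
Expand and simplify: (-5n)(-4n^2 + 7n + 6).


Distribute each term of the first polynomial:
  (-5n)(-4n^2 + 7n + 6) = 20n^3 - 35n^2 - 30n
Sum: 20n^3 - 35n^2 - 30n


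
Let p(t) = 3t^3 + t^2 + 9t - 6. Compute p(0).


Using direct substitution:
  3 * (0)^3 = 0
  1 * (0)^2 = 0
  9 * (0)^1 = 0
  constant: -6
Sum = 0 + 0 + 0 - 6 = -6


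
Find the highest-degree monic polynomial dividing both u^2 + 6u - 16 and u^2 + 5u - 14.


Factor each:
  u^2 + 6u - 16 = (u - 2)(u + 8)
  u^2 + 5u - 14 = (u - 2)(u + 7)
Common monic factor: u - 2


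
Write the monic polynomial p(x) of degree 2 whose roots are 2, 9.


p(x) = (x - 2)(x - 9)
Expand: x^2 - 11x + 18


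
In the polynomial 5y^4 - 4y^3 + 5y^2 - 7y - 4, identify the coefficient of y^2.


Read off the coefficient of y^2: 5


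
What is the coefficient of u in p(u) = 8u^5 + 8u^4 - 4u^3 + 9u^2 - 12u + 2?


Read off the coefficient of u: -12


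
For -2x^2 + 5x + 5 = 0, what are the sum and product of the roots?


For ax^2+bx+c=0: sum = -b/a, product = c/a.
a=-2, b=5, c=5
Sum = -(5)/-2 = 5/2
Product = (5)/-2 = -5/2


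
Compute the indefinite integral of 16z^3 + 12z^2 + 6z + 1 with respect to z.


Reverse power rule on each term:
  ∫ 16z^3 dz = 4z^4
  ∫ 12z^2 dz = 4z^3
  ∫ 6z dz = 3z^2
  ∫ 1 dz = z
F(z) = 4z^4 + 4z^3 + 3z^2 + z + C


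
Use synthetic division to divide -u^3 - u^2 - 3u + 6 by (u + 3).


Synthetic division with c = -3. Coefficients: -1, -1, -3, 6
Bring down -1.
  -1 * -3 = 3; 3 - 1 = 2
  2 * -3 = -6; -6 - 3 = -9
  -9 * -3 = 27; 27 + 6 = 33
Quotient: -u^2 + 2u - 9, Remainder: 33


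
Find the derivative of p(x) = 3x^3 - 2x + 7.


Apply the power rule term by term:
  d/dx(3x^3) = 9x^2
  d/dx(-2x) = -2
  d/dx(7) = 0
p'(x) = 9x^2 - 2


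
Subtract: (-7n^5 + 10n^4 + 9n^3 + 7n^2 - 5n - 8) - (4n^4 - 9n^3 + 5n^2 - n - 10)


Distribute the minus sign:
  (-7n^5 + 10n^4 + 9n^3 + 7n^2 - 5n - 8)
- (4n^4 - 9n^3 + 5n^2 - n - 10)
Negate second polynomial: -4n^4 + 9n^3 - 5n^2 + n + 10
Add: -7n^5 + 6n^4 + 18n^3 + 2n^2 - 4n + 2


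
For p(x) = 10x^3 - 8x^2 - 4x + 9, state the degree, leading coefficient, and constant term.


Highest power of x is 3, with coefficient 10. Constant term is 9.
Degree = 3, leading coefficient = 10, constant term = 9


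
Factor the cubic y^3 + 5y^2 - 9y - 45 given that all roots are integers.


Try integer roots (divisors of -45). y=3: p(3)=0.
Divide out (y - 3): quotient is y^2 + 8y + 15.
Factor the quadratic: (y + 3)(y + 5)
Result: (y - 3)(y + 3)(y + 5)


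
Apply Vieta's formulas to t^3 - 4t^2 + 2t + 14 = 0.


Monic cubic t^3+bt^2+ct+d=0: sum=-b, pairwise sum=c, product=-d.
b=-4, c=2, d=14
r1+r2+r3 = 4
r1r2+r1r3+r2r3 = 2
r1r2r3 = -14


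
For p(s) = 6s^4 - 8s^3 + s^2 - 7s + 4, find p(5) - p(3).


p(5) = 2744
p(3) = 262
p(5) - p(3) = 2744 - 262 = 2482


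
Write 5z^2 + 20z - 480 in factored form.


Roots satisfy r1 + r2 = -b/a = -4 and r1*r2 = c/a = -96.
So r1 = 8, r2 = -12.
5z^2 + 20z - 480 = 5(z - r1)(z - r2) = 5(z - 8)(z + 12)


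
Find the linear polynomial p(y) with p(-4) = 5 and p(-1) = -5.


p(y) = my + b. Using p(-4)=5, p(-1)=-5:
m = (5 + 5)/(-4 + 1) = 10/-3 = -10/3
b = 5 - m*(-4) = 5 - 40/3 = -25/3
p(y) = -(10/3)y - (25/3)


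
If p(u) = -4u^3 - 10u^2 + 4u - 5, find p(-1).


Using direct substitution:
  -4 * (-1)^3 = 4
  -10 * (-1)^2 = -10
  4 * (-1)^1 = -4
  constant: -5
Sum = 4 - 10 - 4 - 5 = -15


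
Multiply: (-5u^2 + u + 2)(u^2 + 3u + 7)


Distribute each term of the first polynomial:
  (-5u^2)(u^2 + 3u + 7) = -5u^4 - 15u^3 - 35u^2
  (u)(u^2 + 3u + 7) = u^3 + 3u^2 + 7u
  (2)(u^2 + 3u + 7) = 2u^2 + 6u + 14
Sum: -5u^4 - 14u^3 - 30u^2 + 13u + 14


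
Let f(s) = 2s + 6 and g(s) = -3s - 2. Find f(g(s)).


Substitute g(s) into f:
f(g(s)) = 2*(-3s - 2) + 6
Expand and combine: -6s + 2


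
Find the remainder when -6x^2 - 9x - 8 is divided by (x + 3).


By the Remainder Theorem, the remainder equals p(-3):
  -6*(-3)^2 = -54
  -9*(-3)^1 = 27
  constant: -8
Sum: -54 + 27 - 8 = -35


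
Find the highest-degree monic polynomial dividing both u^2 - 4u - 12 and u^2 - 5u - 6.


Factor each:
  u^2 - 4u - 12 = (u - 6)(u + 2)
  u^2 - 5u - 6 = (u - 6)(u + 1)
Common monic factor: u - 6


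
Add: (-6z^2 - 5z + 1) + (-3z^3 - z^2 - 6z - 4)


Align terms by degree and add:
  -6z^2 - 5z + 1
  -3z^3 - z^2 - 6z - 4
= -3z^3 - 7z^2 - 11z - 3


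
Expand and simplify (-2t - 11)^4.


Expand (-2t - 11)^4 by repeated multiplication:
  (-2t - 11)^2 = 4t^2 + 44t + 121
  (-2t - 11)^3 = -8t^3 - 132t^2 - 726t - 1331
= 16t^4 + 352t^3 + 2904t^2 + 10648t + 14641


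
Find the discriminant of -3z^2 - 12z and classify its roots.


D = b^2 - 4ac = (-12)^2 - 4(-3)(0) = 144 = 144
Since D > 0: two distinct rational roots


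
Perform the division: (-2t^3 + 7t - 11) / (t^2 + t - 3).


(-2t^3 + 7t - 11) / (t^2 + t - 3)
Step 1: -2t * (t^2 + t - 3) = -2t^3 - 2t^2 + 6t; subtract.
Step 2: 2 * (t^2 + t - 3) = 2t^2 + 2t - 6; subtract.
Quotient: -2t + 2, Remainder: -t - 5


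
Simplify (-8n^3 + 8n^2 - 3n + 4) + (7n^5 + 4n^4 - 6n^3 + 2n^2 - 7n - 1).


Align terms by degree and add:
  -8n^3 + 8n^2 - 3n + 4
+ 7n^5 + 4n^4 - 6n^3 + 2n^2 - 7n - 1
= 7n^5 + 4n^4 - 14n^3 + 10n^2 - 10n + 3


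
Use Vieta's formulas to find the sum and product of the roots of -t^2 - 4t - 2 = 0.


For at^2+bt+c=0: sum = -b/a, product = c/a.
a=-1, b=-4, c=-2
Sum = -(-4)/-1 = -4
Product = (-2)/-1 = 2


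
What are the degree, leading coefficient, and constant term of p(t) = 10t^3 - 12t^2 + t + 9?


Highest power of t is 3, with coefficient 10. Constant term is 9.
Degree = 3, leading coefficient = 10, constant term = 9


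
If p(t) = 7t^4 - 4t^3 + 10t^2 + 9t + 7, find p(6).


Using direct substitution:
  7 * (6)^4 = 9072
  -4 * (6)^3 = -864
  10 * (6)^2 = 360
  9 * (6)^1 = 54
  constant: 7
Sum = 9072 - 864 + 360 + 54 + 7 = 8629


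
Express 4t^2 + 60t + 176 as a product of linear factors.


Roots satisfy r1 + r2 = -b/a = -15 and r1*r2 = c/a = 44.
So r1 = -11, r2 = -4.
4t^2 + 60t + 176 = 4(t - r1)(t - r2) = 4(t + 11)(t + 4)


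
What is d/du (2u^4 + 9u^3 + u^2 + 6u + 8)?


Apply the power rule term by term:
  d/du(2u^4) = 8u^3
  d/du(9u^3) = 27u^2
  d/du(u^2) = 2u
  d/du(6u) = 6
  d/du(8) = 0
p'(u) = 8u^3 + 27u^2 + 2u + 6


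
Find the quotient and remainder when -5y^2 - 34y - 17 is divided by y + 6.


(-5y^2 - 34y - 17) / (y + 6)
Step 1: -5y * (y + 6) = -5y^2 - 30y; subtract.
Step 2: -4 * (y + 6) = -4y - 24; subtract.
Quotient: -5y - 4, Remainder: 7


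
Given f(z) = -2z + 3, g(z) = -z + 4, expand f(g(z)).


Substitute g(z) into f:
f(g(z)) = -2*(-z + 4) + 3
Expand and combine: 2z - 5


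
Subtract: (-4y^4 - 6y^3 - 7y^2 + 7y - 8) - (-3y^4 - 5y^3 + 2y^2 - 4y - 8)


Distribute the minus sign:
  (-4y^4 - 6y^3 - 7y^2 + 7y - 8)
- (-3y^4 - 5y^3 + 2y^2 - 4y - 8)
Negate second polynomial: 3y^4 + 5y^3 - 2y^2 + 4y + 8
Add: -y^4 - y^3 - 9y^2 + 11y


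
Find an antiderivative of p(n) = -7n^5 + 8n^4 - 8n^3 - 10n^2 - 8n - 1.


Reverse power rule on each term:
  ∫ -7n^5 dn = -(7/6)n^6
  ∫ 8n^4 dn = (8/5)n^5
  ∫ -8n^3 dn = -2n^4
  ∫ -10n^2 dn = -(10/3)n^3
  ∫ -8n dn = -4n^2
  ∫ -1 dn = -n
F(n) = -(7/6)n^6 + (8/5)n^5 - 2n^4 - (10/3)n^3 - 4n^2 - n + C


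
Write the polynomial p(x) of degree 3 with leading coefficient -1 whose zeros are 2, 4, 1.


p(x) = -(x - 2)(x - 4)(x - 1)
Expand: -x^3 + 7x^2 - 14x + 8


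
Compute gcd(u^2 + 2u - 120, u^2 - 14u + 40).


Factor each:
  u^2 + 2u - 120 = (u - 10)(u + 12)
  u^2 - 14u + 40 = (u - 10)(u - 4)
Common monic factor: u - 10


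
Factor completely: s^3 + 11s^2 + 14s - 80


Try integer roots (divisors of -80). s=-8: p(-8)=0.
Divide out (s + 8): quotient is s^2 + 3s - 10.
Factor the quadratic: (s - 2)(s + 5)
Result: (s + 8)(s - 2)(s + 5)


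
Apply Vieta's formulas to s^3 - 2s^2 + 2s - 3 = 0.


Monic cubic s^3+bs^2+cs+d=0: sum=-b, pairwise sum=c, product=-d.
b=-2, c=2, d=-3
r1+r2+r3 = 2
r1r2+r1r3+r2r3 = 2
r1r2r3 = 3


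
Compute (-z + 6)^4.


Expand (-z + 6)^4 by repeated multiplication:
  (-z + 6)^2 = z^2 - 12z + 36
  (-z + 6)^3 = -z^3 + 18z^2 - 108z + 216
= z^4 - 24z^3 + 216z^2 - 864z + 1296


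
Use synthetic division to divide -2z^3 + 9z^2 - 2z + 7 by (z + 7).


Synthetic division with c = -7. Coefficients: -2, 9, -2, 7
Bring down -2.
  -2 * -7 = 14; 14 + 9 = 23
  23 * -7 = -161; -161 - 2 = -163
  -163 * -7 = 1141; 1141 + 7 = 1148
Quotient: -2z^2 + 23z - 163, Remainder: 1148


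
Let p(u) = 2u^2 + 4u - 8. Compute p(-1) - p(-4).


p(-1) = -10
p(-4) = 8
p(-1) - p(-4) = -10 - 8 = -18


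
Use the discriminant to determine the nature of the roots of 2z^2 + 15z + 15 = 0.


D = b^2 - 4ac = (15)^2 - 4(2)(15) = 225 - 120 = 105
Since D > 0: two distinct irrational roots


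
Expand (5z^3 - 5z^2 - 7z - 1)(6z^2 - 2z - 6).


Distribute each term of the first polynomial:
  (5z^3)(6z^2 - 2z - 6) = 30z^5 - 10z^4 - 30z^3
  (-5z^2)(6z^2 - 2z - 6) = -30z^4 + 10z^3 + 30z^2
  (-7z)(6z^2 - 2z - 6) = -42z^3 + 14z^2 + 42z
  (-1)(6z^2 - 2z - 6) = -6z^2 + 2z + 6
Sum: 30z^5 - 40z^4 - 62z^3 + 38z^2 + 44z + 6


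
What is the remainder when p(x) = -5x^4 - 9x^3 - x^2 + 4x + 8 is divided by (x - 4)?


By the Remainder Theorem, the remainder equals p(4):
  -5*(4)^4 = -1280
  -9*(4)^3 = -576
  -1*(4)^2 = -16
  4*(4)^1 = 16
  constant: 8
Sum: -1280 - 576 - 16 + 16 + 8 = -1848


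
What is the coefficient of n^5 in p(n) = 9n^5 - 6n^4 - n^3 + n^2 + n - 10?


Read off the coefficient of n^5: 9


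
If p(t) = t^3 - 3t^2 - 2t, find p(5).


Using direct substitution:
  1 * (5)^3 = 125
  -3 * (5)^2 = -75
  -2 * (5)^1 = -10
  constant: 0
Sum = 125 - 75 - 10 + 0 = 40


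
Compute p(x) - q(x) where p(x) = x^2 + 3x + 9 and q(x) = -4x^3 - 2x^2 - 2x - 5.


Distribute the minus sign:
  (x^2 + 3x + 9)
- (-4x^3 - 2x^2 - 2x - 5)
Negate second polynomial: 4x^3 + 2x^2 + 2x + 5
Add: 4x^3 + 3x^2 + 5x + 14


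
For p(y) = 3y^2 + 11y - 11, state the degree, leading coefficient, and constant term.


Highest power of y is 2, with coefficient 3. Constant term is -11.
Degree = 2, leading coefficient = 3, constant term = -11


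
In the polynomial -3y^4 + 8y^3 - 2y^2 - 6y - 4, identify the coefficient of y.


Read off the coefficient of y: -6


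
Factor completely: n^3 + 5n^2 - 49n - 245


Try integer roots (divisors of -245). n=7: p(7)=0.
Divide out (n - 7): quotient is n^2 + 12n + 35.
Factor the quadratic: (n + 5)(n + 7)
Result: (n - 7)(n + 5)(n + 7)


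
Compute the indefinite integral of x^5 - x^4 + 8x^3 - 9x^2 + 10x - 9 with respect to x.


Reverse power rule on each term:
  ∫ x^5 dx = (1/6)x^6
  ∫ -x^4 dx = -(1/5)x^5
  ∫ 8x^3 dx = 2x^4
  ∫ -9x^2 dx = -3x^3
  ∫ 10x dx = 5x^2
  ∫ -9 dx = -9x
F(x) = (1/6)x^6 - (1/5)x^5 + 2x^4 - 3x^3 + 5x^2 - 9x + C


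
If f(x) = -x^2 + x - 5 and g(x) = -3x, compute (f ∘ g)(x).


Substitute g(x) into f:
f(g(x)) = -1*(-3x)^2 + 1*(-3x) + (-5)
(-3x)^2 = 9x^2
Expand and combine: -9x^2 - 3x - 5


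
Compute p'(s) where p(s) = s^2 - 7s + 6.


Apply the power rule term by term:
  d/ds(s^2) = 2s
  d/ds(-7s) = -7
  d/ds(6) = 0
p'(s) = 2s - 7


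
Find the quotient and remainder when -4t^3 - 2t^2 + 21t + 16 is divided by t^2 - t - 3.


(-4t^3 - 2t^2 + 21t + 16) / (t^2 - t - 3)
Step 1: -4t * (t^2 - t - 3) = -4t^3 + 4t^2 + 12t; subtract.
Step 2: -6 * (t^2 - t - 3) = -6t^2 + 6t + 18; subtract.
Quotient: -4t - 6, Remainder: 3t - 2


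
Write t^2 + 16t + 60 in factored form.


Roots satisfy r1 + r2 = -b/a = -16 and r1*r2 = c/a = 60.
So r1 = -6, r2 = -10.
t^2 + 16t + 60 = (t - r1)(t - r2) = (t + 6)(t + 10)


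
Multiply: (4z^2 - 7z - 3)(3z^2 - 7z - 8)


Distribute each term of the first polynomial:
  (4z^2)(3z^2 - 7z - 8) = 12z^4 - 28z^3 - 32z^2
  (-7z)(3z^2 - 7z - 8) = -21z^3 + 49z^2 + 56z
  (-3)(3z^2 - 7z - 8) = -9z^2 + 21z + 24
Sum: 12z^4 - 49z^3 + 8z^2 + 77z + 24


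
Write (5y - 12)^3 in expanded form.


Expand (5y - 12)^3 by repeated multiplication:
  (5y - 12)^2 = 25y^2 - 120y + 144
= 125y^3 - 900y^2 + 2160y - 1728


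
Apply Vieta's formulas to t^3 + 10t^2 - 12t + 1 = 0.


Monic cubic t^3+bt^2+ct+d=0: sum=-b, pairwise sum=c, product=-d.
b=10, c=-12, d=1
r1+r2+r3 = -10
r1r2+r1r3+r2r3 = -12
r1r2r3 = -1


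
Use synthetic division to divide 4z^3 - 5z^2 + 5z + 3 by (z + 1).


Synthetic division with c = -1. Coefficients: 4, -5, 5, 3
Bring down 4.
  4 * -1 = -4; -4 - 5 = -9
  -9 * -1 = 9; 9 + 5 = 14
  14 * -1 = -14; -14 + 3 = -11
Quotient: 4z^2 - 9z + 14, Remainder: -11


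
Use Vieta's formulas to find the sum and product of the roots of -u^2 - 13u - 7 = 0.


For au^2+bu+c=0: sum = -b/a, product = c/a.
a=-1, b=-13, c=-7
Sum = -(-13)/-1 = -13
Product = (-7)/-1 = 7


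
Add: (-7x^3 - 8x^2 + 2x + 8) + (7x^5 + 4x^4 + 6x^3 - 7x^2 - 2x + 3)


Align terms by degree and add:
  -7x^3 - 8x^2 + 2x + 8
+ 7x^5 + 4x^4 + 6x^3 - 7x^2 - 2x + 3
= 7x^5 + 4x^4 - x^3 - 15x^2 + 11


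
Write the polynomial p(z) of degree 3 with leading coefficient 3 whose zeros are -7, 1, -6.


p(z) = 3(z + 7)(z - 1)(z + 6)
Expand: 3z^3 + 36z^2 + 87z - 126


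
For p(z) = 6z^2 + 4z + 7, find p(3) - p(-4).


p(3) = 73
p(-4) = 87
p(3) - p(-4) = 73 - 87 = -14


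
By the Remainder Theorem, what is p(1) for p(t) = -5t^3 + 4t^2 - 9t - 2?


By the Remainder Theorem, the remainder equals p(1):
  -5*(1)^3 = -5
  4*(1)^2 = 4
  -9*(1)^1 = -9
  constant: -2
Sum: -5 + 4 - 9 - 2 = -12


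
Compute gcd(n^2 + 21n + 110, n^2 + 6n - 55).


Factor each:
  n^2 + 21n + 110 = (n + 11)(n + 10)
  n^2 + 6n - 55 = (n + 11)(n - 5)
Common monic factor: n + 11


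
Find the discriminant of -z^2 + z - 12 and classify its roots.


D = b^2 - 4ac = (1)^2 - 4(-1)(-12) = 1 - 48 = -47
Since D < 0: two complex conjugate roots (no real roots)


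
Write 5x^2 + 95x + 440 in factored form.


Roots satisfy r1 + r2 = -b/a = -19 and r1*r2 = c/a = 88.
So r1 = -8, r2 = -11.
5x^2 + 95x + 440 = 5(x - r1)(x - r2) = 5(x + 8)(x + 11)


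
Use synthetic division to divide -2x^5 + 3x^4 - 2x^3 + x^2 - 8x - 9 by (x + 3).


Synthetic division with c = -3. Coefficients: -2, 3, -2, 1, -8, -9
Bring down -2.
  -2 * -3 = 6; 6 + 3 = 9
  9 * -3 = -27; -27 - 2 = -29
  -29 * -3 = 87; 87 + 1 = 88
  88 * -3 = -264; -264 - 8 = -272
  -272 * -3 = 816; 816 - 9 = 807
Quotient: -2x^4 + 9x^3 - 29x^2 + 88x - 272, Remainder: 807


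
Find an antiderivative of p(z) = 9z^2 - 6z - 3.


Reverse power rule on each term:
  ∫ 9z^2 dz = 3z^3
  ∫ -6z dz = -3z^2
  ∫ -3 dz = -3z
F(z) = 3z^3 - 3z^2 - 3z + C


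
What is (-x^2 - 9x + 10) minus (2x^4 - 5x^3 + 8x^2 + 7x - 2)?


Distribute the minus sign:
  (-x^2 - 9x + 10)
- (2x^4 - 5x^3 + 8x^2 + 7x - 2)
Negate second polynomial: -2x^4 + 5x^3 - 8x^2 - 7x + 2
Add: -2x^4 + 5x^3 - 9x^2 - 16x + 12


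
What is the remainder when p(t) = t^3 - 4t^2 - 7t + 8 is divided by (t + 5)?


By the Remainder Theorem, the remainder equals p(-5):
  1*(-5)^3 = -125
  -4*(-5)^2 = -100
  -7*(-5)^1 = 35
  constant: 8
Sum: -125 - 100 + 35 + 8 = -182


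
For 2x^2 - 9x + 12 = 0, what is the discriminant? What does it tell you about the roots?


D = b^2 - 4ac = (-9)^2 - 4(2)(12) = 81 - 96 = -15
Since D < 0: two complex conjugate roots (no real roots)


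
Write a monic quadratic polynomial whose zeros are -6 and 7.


p(x) = (x + 6)(x - 7)
Expand: x^2 - x - 42


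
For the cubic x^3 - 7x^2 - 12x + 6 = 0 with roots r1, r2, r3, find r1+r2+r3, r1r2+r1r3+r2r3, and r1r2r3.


Monic cubic x^3+bx^2+cx+d=0: sum=-b, pairwise sum=c, product=-d.
b=-7, c=-12, d=6
r1+r2+r3 = 7
r1r2+r1r3+r2r3 = -12
r1r2r3 = -6


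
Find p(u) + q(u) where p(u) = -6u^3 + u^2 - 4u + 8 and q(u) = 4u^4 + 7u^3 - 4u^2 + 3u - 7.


Align terms by degree and add:
  -6u^3 + u^2 - 4u + 8
+ 4u^4 + 7u^3 - 4u^2 + 3u - 7
= 4u^4 + u^3 - 3u^2 - u + 1


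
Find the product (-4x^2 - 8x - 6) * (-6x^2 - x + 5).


Distribute each term of the first polynomial:
  (-4x^2)(-6x^2 - x + 5) = 24x^4 + 4x^3 - 20x^2
  (-8x)(-6x^2 - x + 5) = 48x^3 + 8x^2 - 40x
  (-6)(-6x^2 - x + 5) = 36x^2 + 6x - 30
Sum: 24x^4 + 52x^3 + 24x^2 - 34x - 30


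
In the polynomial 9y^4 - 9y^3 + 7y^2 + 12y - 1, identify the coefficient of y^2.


Read off the coefficient of y^2: 7


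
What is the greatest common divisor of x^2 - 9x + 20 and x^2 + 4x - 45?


Factor each:
  x^2 - 9x + 20 = (x - 5)(x - 4)
  x^2 + 4x - 45 = (x - 5)(x + 9)
Common monic factor: x - 5


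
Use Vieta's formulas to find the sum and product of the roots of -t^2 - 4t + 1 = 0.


For at^2+bt+c=0: sum = -b/a, product = c/a.
a=-1, b=-4, c=1
Sum = -(-4)/-1 = -4
Product = (1)/-1 = -1


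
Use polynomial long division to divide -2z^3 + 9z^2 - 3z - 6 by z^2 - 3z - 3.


(-2z^3 + 9z^2 - 3z - 6) / (z^2 - 3z - 3)
Step 1: -2z * (z^2 - 3z - 3) = -2z^3 + 6z^2 + 6z; subtract.
Step 2: 3 * (z^2 - 3z - 3) = 3z^2 - 9z - 9; subtract.
Quotient: -2z + 3, Remainder: 3


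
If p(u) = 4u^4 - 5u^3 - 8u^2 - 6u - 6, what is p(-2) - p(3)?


p(-2) = 78
p(3) = 93
p(-2) - p(3) = 78 - 93 = -15


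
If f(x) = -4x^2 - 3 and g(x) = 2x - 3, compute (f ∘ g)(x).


Substitute g(x) into f:
f(g(x)) = -4*(2x - 3)^2 + (-3)
(2x - 3)^2 = 4x^2 - 12x + 9
Expand and combine: -16x^2 + 48x - 39


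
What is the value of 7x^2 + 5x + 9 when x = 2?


Using direct substitution:
  7 * (2)^2 = 28
  5 * (2)^1 = 10
  constant: 9
Sum = 28 + 10 + 9 = 47


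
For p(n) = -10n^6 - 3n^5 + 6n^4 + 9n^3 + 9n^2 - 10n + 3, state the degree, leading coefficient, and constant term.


Highest power of n is 6, with coefficient -10. Constant term is 3.
Degree = 6, leading coefficient = -10, constant term = 3


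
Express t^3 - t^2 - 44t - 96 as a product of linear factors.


Try integer roots (divisors of -96). t=-3: p(-3)=0.
Divide out (t + 3): quotient is t^2 - 4t - 32.
Factor the quadratic: (t - 8)(t + 4)
Result: (t + 3)(t - 8)(t + 4)


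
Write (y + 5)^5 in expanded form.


Expand (y + 5)^5 by repeated multiplication:
  (y + 5)^2 = y^2 + 10y + 25
  (y + 5)^3 = y^3 + 15y^2 + 75y + 125
  (y + 5)^4 = y^4 + 20y^3 + 150y^2 + 500y + 625
= y^5 + 25y^4 + 250y^3 + 1250y^2 + 3125y + 3125


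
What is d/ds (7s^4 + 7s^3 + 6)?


Apply the power rule term by term:
  d/ds(7s^4) = 28s^3
  d/ds(7s^3) = 21s^2
  d/ds(6) = 0
p'(s) = 28s^3 + 21s^2


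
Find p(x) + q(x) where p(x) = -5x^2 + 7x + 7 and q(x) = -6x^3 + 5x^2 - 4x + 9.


Align terms by degree and add:
  -5x^2 + 7x + 7
  -6x^3 + 5x^2 - 4x + 9
= -6x^3 + 3x + 16


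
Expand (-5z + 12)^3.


Expand (-5z + 12)^3 by repeated multiplication:
  (-5z + 12)^2 = 25z^2 - 120z + 144
= -125z^3 + 900z^2 - 2160z + 1728


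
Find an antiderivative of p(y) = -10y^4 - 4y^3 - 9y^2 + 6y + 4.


Reverse power rule on each term:
  ∫ -10y^4 dy = -2y^5
  ∫ -4y^3 dy = -y^4
  ∫ -9y^2 dy = -3y^3
  ∫ 6y dy = 3y^2
  ∫ 4 dy = 4y
F(y) = -2y^5 - y^4 - 3y^3 + 3y^2 + 4y + C


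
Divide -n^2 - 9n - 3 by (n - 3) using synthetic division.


Synthetic division with c = 3. Coefficients: -1, -9, -3
Bring down -1.
  -1 * 3 = -3; -3 - 9 = -12
  -12 * 3 = -36; -36 - 3 = -39
Quotient: -n - 12, Remainder: -39


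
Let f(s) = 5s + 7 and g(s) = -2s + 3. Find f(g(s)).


Substitute g(s) into f:
f(g(s)) = 5*(-2s + 3) + 7
Expand and combine: -10s + 22


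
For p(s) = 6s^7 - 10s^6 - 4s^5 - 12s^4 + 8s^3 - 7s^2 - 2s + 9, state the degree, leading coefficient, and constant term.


Highest power of s is 7, with coefficient 6. Constant term is 9.
Degree = 7, leading coefficient = 6, constant term = 9


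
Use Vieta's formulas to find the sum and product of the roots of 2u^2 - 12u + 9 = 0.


For au^2+bu+c=0: sum = -b/a, product = c/a.
a=2, b=-12, c=9
Sum = -(-12)/2 = 6
Product = (9)/2 = 9/2


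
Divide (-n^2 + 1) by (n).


(-n^2 + 1) / (n)
Step 1: -n * (n) = -n^2; subtract.
Step 2: 0 * (n) = 0; subtract.
Quotient: -n, Remainder: 1


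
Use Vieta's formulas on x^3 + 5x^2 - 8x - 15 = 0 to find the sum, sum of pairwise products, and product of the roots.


Monic cubic x^3+bx^2+cx+d=0: sum=-b, pairwise sum=c, product=-d.
b=5, c=-8, d=-15
r1+r2+r3 = -5
r1r2+r1r3+r2r3 = -8
r1r2r3 = 15


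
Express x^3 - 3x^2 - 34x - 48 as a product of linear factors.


Try integer roots (divisors of -48). x=-2: p(-2)=0.
Divide out (x + 2): quotient is x^2 - 5x - 24.
Factor the quadratic: (x - 8)(x + 3)
Result: (x + 2)(x - 8)(x + 3)


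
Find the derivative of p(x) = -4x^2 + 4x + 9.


Apply the power rule term by term:
  d/dx(-4x^2) = -8x
  d/dx(4x) = 4
  d/dx(9) = 0
p'(x) = -8x + 4


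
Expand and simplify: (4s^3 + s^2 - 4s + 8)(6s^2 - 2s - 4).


Distribute each term of the first polynomial:
  (4s^3)(6s^2 - 2s - 4) = 24s^5 - 8s^4 - 16s^3
  (s^2)(6s^2 - 2s - 4) = 6s^4 - 2s^3 - 4s^2
  (-4s)(6s^2 - 2s - 4) = -24s^3 + 8s^2 + 16s
  (8)(6s^2 - 2s - 4) = 48s^2 - 16s - 32
Sum: 24s^5 - 2s^4 - 42s^3 + 52s^2 - 32


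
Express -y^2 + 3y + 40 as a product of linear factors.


Roots satisfy r1 + r2 = -b/a = 3 and r1*r2 = c/a = -40.
So r1 = -5, r2 = 8.
-y^2 + 3y + 40 = -(y - r1)(y - r2) = -(y + 5)(y - 8)


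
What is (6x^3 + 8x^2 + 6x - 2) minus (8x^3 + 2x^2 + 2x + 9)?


Distribute the minus sign:
  (6x^3 + 8x^2 + 6x - 2)
- (8x^3 + 2x^2 + 2x + 9)
Negate second polynomial: -8x^3 - 2x^2 - 2x - 9
Add: -2x^3 + 6x^2 + 4x - 11


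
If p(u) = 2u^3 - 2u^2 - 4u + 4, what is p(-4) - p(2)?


p(-4) = -140
p(2) = 4
p(-4) - p(2) = -140 - 4 = -144


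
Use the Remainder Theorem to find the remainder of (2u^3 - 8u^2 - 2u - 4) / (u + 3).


By the Remainder Theorem, the remainder equals p(-3):
  2*(-3)^3 = -54
  -8*(-3)^2 = -72
  -2*(-3)^1 = 6
  constant: -4
Sum: -54 - 72 + 6 - 4 = -124


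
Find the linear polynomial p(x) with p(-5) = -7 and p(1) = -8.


p(x) = mx + b. Using p(-5)=-7, p(1)=-8:
m = (-7 + 8)/(-5 - 1) = 1/-6 = -1/6
b = -7 - m*(-5) = -7 - 5/6 = -47/6
p(x) = -(1/6)x - (47/6)


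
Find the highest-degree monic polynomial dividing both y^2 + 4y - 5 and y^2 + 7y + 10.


Factor each:
  y^2 + 4y - 5 = (y + 5)(y - 1)
  y^2 + 7y + 10 = (y + 5)(y + 2)
Common monic factor: y + 5


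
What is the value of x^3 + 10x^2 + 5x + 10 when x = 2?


Using direct substitution:
  1 * (2)^3 = 8
  10 * (2)^2 = 40
  5 * (2)^1 = 10
  constant: 10
Sum = 8 + 40 + 10 + 10 = 68


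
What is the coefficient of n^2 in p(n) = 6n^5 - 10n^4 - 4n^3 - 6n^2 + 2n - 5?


Read off the coefficient of n^2: -6


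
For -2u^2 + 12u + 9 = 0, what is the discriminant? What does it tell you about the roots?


D = b^2 - 4ac = (12)^2 - 4(-2)(9) = 144 + 72 = 216
Since D > 0: two distinct irrational roots


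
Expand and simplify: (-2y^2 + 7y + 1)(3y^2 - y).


Distribute each term of the first polynomial:
  (-2y^2)(3y^2 - y) = -6y^4 + 2y^3
  (7y)(3y^2 - y) = 21y^3 - 7y^2
  (1)(3y^2 - y) = 3y^2 - y
Sum: -6y^4 + 23y^3 - 4y^2 - y


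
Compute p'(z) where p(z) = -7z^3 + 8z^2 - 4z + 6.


Apply the power rule term by term:
  d/dz(-7z^3) = -21z^2
  d/dz(8z^2) = 16z
  d/dz(-4z) = -4
  d/dz(6) = 0
p'(z) = -21z^2 + 16z - 4


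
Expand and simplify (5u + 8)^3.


Expand (5u + 8)^3 by repeated multiplication:
  (5u + 8)^2 = 25u^2 + 80u + 64
= 125u^3 + 600u^2 + 960u + 512


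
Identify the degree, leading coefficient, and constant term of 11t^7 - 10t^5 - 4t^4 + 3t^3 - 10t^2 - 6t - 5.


Highest power of t is 7, with coefficient 11. Constant term is -5.
Degree = 7, leading coefficient = 11, constant term = -5


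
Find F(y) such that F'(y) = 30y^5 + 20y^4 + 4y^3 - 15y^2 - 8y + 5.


Reverse power rule on each term:
  ∫ 30y^5 dy = 5y^6
  ∫ 20y^4 dy = 4y^5
  ∫ 4y^3 dy = y^4
  ∫ -15y^2 dy = -5y^3
  ∫ -8y dy = -4y^2
  ∫ 5 dy = 5y
F(y) = 5y^6 + 4y^5 + y^4 - 5y^3 - 4y^2 + 5y + C


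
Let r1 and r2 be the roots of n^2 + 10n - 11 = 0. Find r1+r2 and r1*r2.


For an^2+bn+c=0: sum = -b/a, product = c/a.
a=1, b=10, c=-11
Sum = -(10)/1 = -10
Product = (-11)/1 = -11


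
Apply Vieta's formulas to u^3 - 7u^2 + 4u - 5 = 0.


Monic cubic u^3+bu^2+cu+d=0: sum=-b, pairwise sum=c, product=-d.
b=-7, c=4, d=-5
r1+r2+r3 = 7
r1r2+r1r3+r2r3 = 4
r1r2r3 = 5


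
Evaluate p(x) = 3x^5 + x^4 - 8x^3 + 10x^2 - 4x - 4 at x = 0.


Using direct substitution:
  3 * (0)^5 = 0
  1 * (0)^4 = 0
  -8 * (0)^3 = 0
  10 * (0)^2 = 0
  -4 * (0)^1 = 0
  constant: -4
Sum = 0 + 0 + 0 + 0 + 0 - 4 = -4


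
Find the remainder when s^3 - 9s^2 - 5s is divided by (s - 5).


By the Remainder Theorem, the remainder equals p(5):
  1*(5)^3 = 125
  -9*(5)^2 = -225
  -5*(5)^1 = -25
  constant: 0
Sum: 125 - 225 - 25 + 0 = -125


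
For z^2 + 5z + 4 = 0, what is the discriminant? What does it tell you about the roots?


D = b^2 - 4ac = (5)^2 - 4(1)(4) = 25 - 16 = 9
Since D > 0: two distinct rational roots


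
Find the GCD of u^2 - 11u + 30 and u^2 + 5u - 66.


Factor each:
  u^2 - 11u + 30 = (u - 6)(u - 5)
  u^2 + 5u - 66 = (u - 6)(u + 11)
Common monic factor: u - 6


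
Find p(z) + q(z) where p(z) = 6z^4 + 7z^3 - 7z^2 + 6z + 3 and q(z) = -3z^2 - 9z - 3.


Align terms by degree and add:
  6z^4 + 7z^3 - 7z^2 + 6z + 3
  -3z^2 - 9z - 3
= 6z^4 + 7z^3 - 10z^2 - 3z


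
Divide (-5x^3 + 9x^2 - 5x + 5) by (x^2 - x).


(-5x^3 + 9x^2 - 5x + 5) / (x^2 - x)
Step 1: -5x * (x^2 - x) = -5x^3 + 5x^2; subtract.
Step 2: 4 * (x^2 - x) = 4x^2 - 4x; subtract.
Quotient: -5x + 4, Remainder: -x + 5


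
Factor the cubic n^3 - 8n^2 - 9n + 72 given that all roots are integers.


Try integer roots (divisors of 72). n=-3: p(-3)=0.
Divide out (n + 3): quotient is n^2 - 11n + 24.
Factor the quadratic: (n - 3)(n - 8)
Result: (n + 3)(n - 3)(n - 8)


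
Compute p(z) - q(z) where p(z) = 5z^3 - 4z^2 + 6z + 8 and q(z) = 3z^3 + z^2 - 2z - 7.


Distribute the minus sign:
  (5z^3 - 4z^2 + 6z + 8)
- (3z^3 + z^2 - 2z - 7)
Negate second polynomial: -3z^3 - z^2 + 2z + 7
Add: 2z^3 - 5z^2 + 8z + 15


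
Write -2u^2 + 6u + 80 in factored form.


Roots satisfy r1 + r2 = -b/a = 3 and r1*r2 = c/a = -40.
So r1 = -5, r2 = 8.
-2u^2 + 6u + 80 = -2(u - r1)(u - r2) = -2(u + 5)(u - 8)


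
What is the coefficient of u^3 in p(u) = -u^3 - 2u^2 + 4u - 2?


Read off the coefficient of u^3: -1


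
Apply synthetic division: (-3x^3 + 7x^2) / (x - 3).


Synthetic division with c = 3. Coefficients: -3, 7, 0, 0
Bring down -3.
  -3 * 3 = -9; -9 + 7 = -2
  -2 * 3 = -6; -6 + 0 = -6
  -6 * 3 = -18; -18 + 0 = -18
Quotient: -3x^2 - 2x - 6, Remainder: -18
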